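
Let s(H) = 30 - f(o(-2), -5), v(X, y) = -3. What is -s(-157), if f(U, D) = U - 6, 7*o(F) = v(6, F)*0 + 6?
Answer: -246/7 ≈ -35.143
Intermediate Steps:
o(F) = 6/7 (o(F) = (-3*0 + 6)/7 = (0 + 6)/7 = (⅐)*6 = 6/7)
f(U, D) = -6 + U
s(H) = 246/7 (s(H) = 30 - (-6 + 6/7) = 30 - 1*(-36/7) = 30 + 36/7 = 246/7)
-s(-157) = -1*246/7 = -246/7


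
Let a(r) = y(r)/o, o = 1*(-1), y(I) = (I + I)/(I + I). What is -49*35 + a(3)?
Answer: -1716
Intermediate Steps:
y(I) = 1 (y(I) = (2*I)/((2*I)) = (2*I)*(1/(2*I)) = 1)
o = -1
a(r) = -1 (a(r) = 1/(-1) = 1*(-1) = -1)
-49*35 + a(3) = -49*35 - 1 = -1715 - 1 = -1716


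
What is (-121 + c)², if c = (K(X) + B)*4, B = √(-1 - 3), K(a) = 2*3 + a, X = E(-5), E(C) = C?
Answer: 13625 - 1872*I ≈ 13625.0 - 1872.0*I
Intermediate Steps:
X = -5
K(a) = 6 + a
B = 2*I (B = √(-4) = 2*I ≈ 2.0*I)
c = 4 + 8*I (c = ((6 - 5) + 2*I)*4 = (1 + 2*I)*4 = 4 + 8*I ≈ 4.0 + 8.0*I)
(-121 + c)² = (-121 + (4 + 8*I))² = (-117 + 8*I)²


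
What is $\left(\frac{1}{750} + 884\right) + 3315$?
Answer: $\frac{3149251}{750} \approx 4199.0$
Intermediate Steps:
$\left(\frac{1}{750} + 884\right) + 3315 = \frac{663001}{750} + 3315 = \frac{3149251}{750}$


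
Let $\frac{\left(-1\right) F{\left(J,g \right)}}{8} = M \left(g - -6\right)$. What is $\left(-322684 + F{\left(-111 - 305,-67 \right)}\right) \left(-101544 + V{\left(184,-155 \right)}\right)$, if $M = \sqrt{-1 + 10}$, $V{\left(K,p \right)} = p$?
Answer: $32667752780$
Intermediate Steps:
$M = 3$ ($M = \sqrt{9} = 3$)
$F{\left(J,g \right)} = -144 - 24 g$ ($F{\left(J,g \right)} = - 8 \cdot 3 \left(g - -6\right) = - 8 \cdot 3 \left(g + 6\right) = - 8 \cdot 3 \left(6 + g\right) = - 8 \left(18 + 3 g\right) = -144 - 24 g$)
$\left(-322684 + F{\left(-111 - 305,-67 \right)}\right) \left(-101544 + V{\left(184,-155 \right)}\right) = \left(-322684 - -1464\right) \left(-101544 - 155\right) = \left(-322684 + \left(-144 + 1608\right)\right) \left(-101699\right) = \left(-322684 + 1464\right) \left(-101699\right) = \left(-321220\right) \left(-101699\right) = 32667752780$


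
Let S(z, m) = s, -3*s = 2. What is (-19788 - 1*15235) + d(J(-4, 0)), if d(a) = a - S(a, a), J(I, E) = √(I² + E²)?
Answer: -105055/3 ≈ -35018.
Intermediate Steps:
s = -⅔ (s = -⅓*2 = -⅔ ≈ -0.66667)
S(z, m) = -⅔
J(I, E) = √(E² + I²)
d(a) = ⅔ + a (d(a) = a - 1*(-⅔) = a + ⅔ = ⅔ + a)
(-19788 - 1*15235) + d(J(-4, 0)) = (-19788 - 1*15235) + (⅔ + √(0² + (-4)²)) = (-19788 - 15235) + (⅔ + √(0 + 16)) = -35023 + (⅔ + √16) = -35023 + (⅔ + 4) = -35023 + 14/3 = -105055/3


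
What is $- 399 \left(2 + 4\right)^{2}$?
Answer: $-14364$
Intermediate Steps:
$- 399 \left(2 + 4\right)^{2} = - 399 \cdot 6^{2} = \left(-399\right) 36 = -14364$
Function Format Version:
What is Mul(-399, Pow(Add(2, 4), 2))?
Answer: -14364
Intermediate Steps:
Mul(-399, Pow(Add(2, 4), 2)) = Mul(-399, Pow(6, 2)) = Mul(-399, 36) = -14364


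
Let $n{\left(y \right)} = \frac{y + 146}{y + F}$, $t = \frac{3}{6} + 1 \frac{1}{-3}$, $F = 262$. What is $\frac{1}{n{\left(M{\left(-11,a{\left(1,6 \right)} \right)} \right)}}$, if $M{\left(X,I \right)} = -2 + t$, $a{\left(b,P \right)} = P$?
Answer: $\frac{1561}{865} \approx 1.8046$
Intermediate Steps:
$t = \frac{1}{6}$ ($t = 3 \cdot \frac{1}{6} + 1 \left(- \frac{1}{3}\right) = \frac{1}{2} - \frac{1}{3} = \frac{1}{6} \approx 0.16667$)
$M{\left(X,I \right)} = - \frac{11}{6}$ ($M{\left(X,I \right)} = -2 + \frac{1}{6} = - \frac{11}{6}$)
$n{\left(y \right)} = \frac{146 + y}{262 + y}$ ($n{\left(y \right)} = \frac{y + 146}{y + 262} = \frac{146 + y}{262 + y}$)
$\frac{1}{n{\left(M{\left(-11,a{\left(1,6 \right)} \right)} \right)}} = \frac{1}{\frac{1}{262 - \frac{11}{6}} \left(146 - \frac{11}{6}\right)} = \frac{1}{\frac{1}{\frac{1561}{6}} \cdot \frac{865}{6}} = \frac{1}{\frac{6}{1561} \cdot \frac{865}{6}} = \frac{1}{\frac{865}{1561}} = \frac{1561}{865}$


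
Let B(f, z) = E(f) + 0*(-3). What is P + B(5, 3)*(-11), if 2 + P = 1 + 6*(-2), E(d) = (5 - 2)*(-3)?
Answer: 86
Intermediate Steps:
E(d) = -9 (E(d) = 3*(-3) = -9)
B(f, z) = -9 (B(f, z) = -9 + 0*(-3) = -9 + 0 = -9)
P = -13 (P = -2 + (1 + 6*(-2)) = -2 + (1 - 12) = -2 - 11 = -13)
P + B(5, 3)*(-11) = -13 - 9*(-11) = -13 + 99 = 86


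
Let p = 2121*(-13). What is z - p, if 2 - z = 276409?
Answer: -248834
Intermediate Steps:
p = -27573
z = -276407 (z = 2 - 1*276409 = 2 - 276409 = -276407)
z - p = -276407 - 1*(-27573) = -276407 + 27573 = -248834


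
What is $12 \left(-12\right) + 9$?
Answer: $-135$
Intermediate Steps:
$12 \left(-12\right) + 9 = -144 + 9 = -135$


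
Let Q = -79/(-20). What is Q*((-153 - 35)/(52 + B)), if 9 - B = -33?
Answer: -79/10 ≈ -7.9000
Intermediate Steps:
B = 42 (B = 9 - 1*(-33) = 9 + 33 = 42)
Q = 79/20 (Q = -79*(-1/20) = 79/20 ≈ 3.9500)
Q*((-153 - 35)/(52 + B)) = 79*((-153 - 35)/(52 + 42))/20 = 79*(-188/94)/20 = 79*(-188*1/94)/20 = (79/20)*(-2) = -79/10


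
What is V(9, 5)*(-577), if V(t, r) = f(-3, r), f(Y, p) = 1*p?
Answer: -2885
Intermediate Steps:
f(Y, p) = p
V(t, r) = r
V(9, 5)*(-577) = 5*(-577) = -2885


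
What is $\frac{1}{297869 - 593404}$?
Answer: $- \frac{1}{295535} \approx -3.3837 \cdot 10^{-6}$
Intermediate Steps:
$\frac{1}{297869 - 593404} = \frac{1}{-295535} = - \frac{1}{295535}$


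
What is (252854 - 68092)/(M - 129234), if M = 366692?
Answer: 92381/118729 ≈ 0.77808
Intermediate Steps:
(252854 - 68092)/(M - 129234) = (252854 - 68092)/(366692 - 129234) = 184762/237458 = 184762*(1/237458) = 92381/118729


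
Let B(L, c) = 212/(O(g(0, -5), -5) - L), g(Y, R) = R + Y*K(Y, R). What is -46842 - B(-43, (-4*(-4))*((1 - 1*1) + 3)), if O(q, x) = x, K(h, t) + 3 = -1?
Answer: -890104/19 ≈ -46848.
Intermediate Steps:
K(h, t) = -4 (K(h, t) = -3 - 1 = -4)
g(Y, R) = R - 4*Y (g(Y, R) = R + Y*(-4) = R - 4*Y)
B(L, c) = 212/(-5 - L)
-46842 - B(-43, (-4*(-4))*((1 - 1*1) + 3)) = -46842 - (-212)/(5 - 43) = -46842 - (-212)/(-38) = -46842 - (-212)*(-1)/38 = -46842 - 1*106/19 = -46842 - 106/19 = -890104/19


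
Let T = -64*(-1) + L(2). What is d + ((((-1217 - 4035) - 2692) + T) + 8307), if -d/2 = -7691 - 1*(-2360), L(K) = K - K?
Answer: 11089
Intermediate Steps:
L(K) = 0
T = 64 (T = -64*(-1) + 0 = 64 + 0 = 64)
d = 10662 (d = -2*(-7691 - 1*(-2360)) = -2*(-7691 + 2360) = -2*(-5331) = 10662)
d + ((((-1217 - 4035) - 2692) + T) + 8307) = 10662 + ((((-1217 - 4035) - 2692) + 64) + 8307) = 10662 + (((-5252 - 2692) + 64) + 8307) = 10662 + ((-7944 + 64) + 8307) = 10662 + (-7880 + 8307) = 10662 + 427 = 11089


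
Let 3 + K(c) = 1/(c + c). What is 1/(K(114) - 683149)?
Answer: -228/155758655 ≈ -1.4638e-6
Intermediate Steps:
K(c) = -3 + 1/(2*c) (K(c) = -3 + 1/(c + c) = -3 + 1/(2*c))
1/(K(114) - 683149) = 1/((-3 + (½)/114) - 683149) = 1/((-3 + (½)*(1/114)) - 683149) = 1/((-3 + 1/228) - 683149) = 1/(-683/228 - 683149) = 1/(-155758655/228) = -228/155758655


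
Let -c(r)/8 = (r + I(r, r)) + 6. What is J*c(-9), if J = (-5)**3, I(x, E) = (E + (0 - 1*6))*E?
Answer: 132000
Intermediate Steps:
I(x, E) = E*(-6 + E) (I(x, E) = (E + (0 - 6))*E = (E - 6)*E = (-6 + E)*E = E*(-6 + E))
c(r) = -48 - 8*r - 8*r*(-6 + r) (c(r) = -8*((r + r*(-6 + r)) + 6) = -8*(6 + r + r*(-6 + r)) = -48 - 8*r - 8*r*(-6 + r))
J = -125
J*c(-9) = -125*(-48 - 8*(-9)**2 + 40*(-9)) = -125*(-48 - 8*81 - 360) = -125*(-48 - 648 - 360) = -125*(-1056) = 132000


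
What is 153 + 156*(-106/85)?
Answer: -3531/85 ≈ -41.541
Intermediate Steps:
153 + 156*(-106/85) = 153 - 16536/85 = -3531/85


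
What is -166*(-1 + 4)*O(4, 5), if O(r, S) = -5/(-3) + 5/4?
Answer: -2905/2 ≈ -1452.5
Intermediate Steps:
O(r, S) = 35/12 (O(r, S) = -5*(-⅓) + 5*(¼) = 5/3 + 5/4 = 35/12)
-166*(-1 + 4)*O(4, 5) = -166*(-1 + 4)*35/12 = -498*35/12 = -166*35/4 = -2905/2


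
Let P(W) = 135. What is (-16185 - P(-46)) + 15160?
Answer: -1160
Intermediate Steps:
(-16185 - P(-46)) + 15160 = (-16185 - 1*135) + 15160 = (-16185 - 135) + 15160 = -16320 + 15160 = -1160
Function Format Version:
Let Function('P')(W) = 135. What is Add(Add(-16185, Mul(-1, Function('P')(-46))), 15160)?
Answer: -1160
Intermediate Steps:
Add(Add(-16185, Mul(-1, Function('P')(-46))), 15160) = Add(Add(-16185, Mul(-1, 135)), 15160) = Add(Add(-16185, -135), 15160) = Add(-16320, 15160) = -1160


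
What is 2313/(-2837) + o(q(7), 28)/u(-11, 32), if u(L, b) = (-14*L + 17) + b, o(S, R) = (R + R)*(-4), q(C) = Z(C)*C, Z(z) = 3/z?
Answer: -157861/82273 ≈ -1.9187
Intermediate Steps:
q(C) = 3 (q(C) = (3/C)*C = 3)
o(S, R) = -8*R (o(S, R) = (2*R)*(-4) = -8*R)
u(L, b) = 17 + b - 14*L (u(L, b) = (17 - 14*L) + b = 17 + b - 14*L)
2313/(-2837) + o(q(7), 28)/u(-11, 32) = 2313/(-2837) + (-8*28)/(17 + 32 - 14*(-11)) = 2313*(-1/2837) - 224/(17 + 32 + 154) = -2313/2837 - 224/203 = -2313/2837 - 224*1/203 = -2313/2837 - 32/29 = -157861/82273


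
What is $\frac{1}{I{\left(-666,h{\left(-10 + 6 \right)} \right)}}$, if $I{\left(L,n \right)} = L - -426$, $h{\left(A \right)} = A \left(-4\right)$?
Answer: $- \frac{1}{240} \approx -0.0041667$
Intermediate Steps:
$h{\left(A \right)} = - 4 A$
$I{\left(L,n \right)} = 426 + L$ ($I{\left(L,n \right)} = L + 426 = 426 + L$)
$\frac{1}{I{\left(-666,h{\left(-10 + 6 \right)} \right)}} = \frac{1}{426 - 666} = \frac{1}{-240} = - \frac{1}{240}$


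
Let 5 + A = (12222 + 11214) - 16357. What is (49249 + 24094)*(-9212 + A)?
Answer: -156807334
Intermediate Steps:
A = 7074 (A = -5 + ((12222 + 11214) - 16357) = -5 + (23436 - 16357) = -5 + 7079 = 7074)
(49249 + 24094)*(-9212 + A) = (49249 + 24094)*(-9212 + 7074) = 73343*(-2138) = -156807334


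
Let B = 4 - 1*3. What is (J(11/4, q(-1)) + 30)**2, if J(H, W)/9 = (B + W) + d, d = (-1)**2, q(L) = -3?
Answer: 441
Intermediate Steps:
B = 1 (B = 4 - 3 = 1)
d = 1
J(H, W) = 18 + 9*W (J(H, W) = 9*((1 + W) + 1) = 9*(2 + W) = 18 + 9*W)
(J(11/4, q(-1)) + 30)**2 = ((18 + 9*(-3)) + 30)**2 = ((18 - 27) + 30)**2 = (-9 + 30)**2 = 21**2 = 441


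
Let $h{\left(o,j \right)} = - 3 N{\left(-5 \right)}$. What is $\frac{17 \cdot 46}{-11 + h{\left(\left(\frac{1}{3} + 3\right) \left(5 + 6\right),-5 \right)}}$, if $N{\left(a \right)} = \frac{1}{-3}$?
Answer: $- \frac{391}{5} \approx -78.2$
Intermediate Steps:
$N{\left(a \right)} = - \frac{1}{3}$
$h{\left(o,j \right)} = 1$ ($h{\left(o,j \right)} = \left(-3\right) \left(- \frac{1}{3}\right) = 1$)
$\frac{17 \cdot 46}{-11 + h{\left(\left(\frac{1}{3} + 3\right) \left(5 + 6\right),-5 \right)}} = \frac{17 \cdot 46}{-11 + 1} = \frac{782}{-10} = 782 \left(- \frac{1}{10}\right) = - \frac{391}{5}$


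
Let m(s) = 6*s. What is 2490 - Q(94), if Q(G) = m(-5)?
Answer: 2520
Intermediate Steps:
Q(G) = -30 (Q(G) = 6*(-5) = -30)
2490 - Q(94) = 2490 - 1*(-30) = 2490 + 30 = 2520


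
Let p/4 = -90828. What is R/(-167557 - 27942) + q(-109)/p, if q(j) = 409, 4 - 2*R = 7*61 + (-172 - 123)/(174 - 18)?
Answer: -45007549/923352724944 ≈ -4.8744e-5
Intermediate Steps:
p = -363312 (p = 4*(-90828) = -363312)
R = -65693/312 (R = 2 - (7*61 + (-172 - 123)/(174 - 18))/2 = 2 - (427 - 295/156)/2 = 2 - 1/2*66317/156 = 2 - 66317/312 = -65693/312 ≈ -210.55)
R/(-167557 - 27942) + q(-109)/p = -65693/(312*(-167557 - 27942)) + 409/(-363312) = -65693/312/(-195499) + 409*(-1/363312) = -65693/312*(-1/195499) - 409/363312 = 65693/60995688 - 409/363312 = -45007549/923352724944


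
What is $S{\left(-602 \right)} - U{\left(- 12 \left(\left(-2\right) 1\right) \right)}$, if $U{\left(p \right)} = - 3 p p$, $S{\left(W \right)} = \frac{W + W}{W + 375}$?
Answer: $\frac{393460}{227} \approx 1733.3$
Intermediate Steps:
$S{\left(W \right)} = \frac{2 W}{375 + W}$
$U{\left(p \right)} = - 3 p^{2}$
$S{\left(-602 \right)} - U{\left(- 12 \left(\left(-2\right) 1\right) \right)} = 2 \left(-602\right) \frac{1}{375 - 602} - - 3 \left(- 12 \left(\left(-2\right) 1\right)\right)^{2} = 2 \left(-602\right) \frac{1}{-227} - - 3 \left(\left(-12\right) \left(-2\right)\right)^{2} = 2 \left(-602\right) \left(- \frac{1}{227}\right) - - 3 \cdot 24^{2} = \frac{1204}{227} - \left(-3\right) 576 = \frac{1204}{227} - -1728 = \frac{1204}{227} + 1728 = \frac{393460}{227}$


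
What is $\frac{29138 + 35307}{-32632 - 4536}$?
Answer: $- \frac{64445}{37168} \approx -1.7339$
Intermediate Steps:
$\frac{29138 + 35307}{-32632 - 4536} = \frac{64445}{-32632 - 4536} = \frac{64445}{-37168} = 64445 \left(- \frac{1}{37168}\right) = - \frac{64445}{37168}$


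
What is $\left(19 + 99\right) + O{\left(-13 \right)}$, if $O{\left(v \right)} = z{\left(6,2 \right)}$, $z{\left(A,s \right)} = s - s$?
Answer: $118$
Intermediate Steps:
$z{\left(A,s \right)} = 0$
$O{\left(v \right)} = 0$
$\left(19 + 99\right) + O{\left(-13 \right)} = \left(19 + 99\right) + 0 = 118 + 0 = 118$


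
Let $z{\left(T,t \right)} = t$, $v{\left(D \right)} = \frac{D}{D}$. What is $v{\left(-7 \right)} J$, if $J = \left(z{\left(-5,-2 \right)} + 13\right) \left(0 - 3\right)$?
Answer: $-33$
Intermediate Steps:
$v{\left(D \right)} = 1$
$J = -33$ ($J = \left(-2 + 13\right) \left(0 - 3\right) = 11 \left(-3\right) = -33$)
$v{\left(-7 \right)} J = 1 \left(-33\right) = -33$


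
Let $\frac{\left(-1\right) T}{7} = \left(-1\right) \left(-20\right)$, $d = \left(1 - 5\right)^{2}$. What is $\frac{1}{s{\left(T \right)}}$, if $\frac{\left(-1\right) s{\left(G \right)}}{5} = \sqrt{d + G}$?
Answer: $\frac{i \sqrt{31}}{310} \approx 0.017961 i$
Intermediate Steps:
$d = 16$ ($d = \left(-4\right)^{2} = 16$)
$T = -140$ ($T = - 7 \left(\left(-1\right) \left(-20\right)\right) = \left(-7\right) 20 = -140$)
$s{\left(G \right)} = - 5 \sqrt{16 + G}$
$\frac{1}{s{\left(T \right)}} = \frac{1}{\left(-5\right) \sqrt{16 - 140}} = \frac{1}{\left(-5\right) \sqrt{-124}} = \frac{1}{\left(-5\right) 2 i \sqrt{31}} = \frac{1}{\left(-10\right) i \sqrt{31}} = \frac{i \sqrt{31}}{310}$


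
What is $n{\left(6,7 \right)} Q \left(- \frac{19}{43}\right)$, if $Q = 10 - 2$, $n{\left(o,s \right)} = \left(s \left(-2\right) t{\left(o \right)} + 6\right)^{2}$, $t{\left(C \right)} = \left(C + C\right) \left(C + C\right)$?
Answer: $- \frac{614095200}{43} \approx -1.4281 \cdot 10^{7}$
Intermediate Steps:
$t{\left(C \right)} = 4 C^{2}$ ($t{\left(C \right)} = 2 C 2 C = 4 C^{2}$)
$n{\left(o,s \right)} = \left(6 - 8 s o^{2}\right)^{2}$ ($n{\left(o,s \right)} = \left(s \left(-2\right) 4 o^{2} + 6\right)^{2} = \left(- 2 s 4 o^{2} + 6\right)^{2} = \left(- 8 s o^{2} + 6\right)^{2} = \left(6 - 8 s o^{2}\right)^{2}$)
$Q = 8$
$n{\left(6,7 \right)} Q \left(- \frac{19}{43}\right) = 4 \left(-3 + 4 \cdot 7 \cdot 6^{2}\right)^{2} \cdot 8 \left(- \frac{19}{43}\right) = 4 \left(-3 + 4 \cdot 7 \cdot 36\right)^{2} \cdot 8 \left(\left(-19\right) \frac{1}{43}\right) = 4 \left(-3 + 1008\right)^{2} \cdot 8 \left(- \frac{19}{43}\right) = 4 \cdot 1005^{2} \cdot 8 \left(- \frac{19}{43}\right) = 4 \cdot 1010025 \cdot 8 \left(- \frac{19}{43}\right) = 4040100 \cdot 8 \left(- \frac{19}{43}\right) = 32320800 \left(- \frac{19}{43}\right) = - \frac{614095200}{43}$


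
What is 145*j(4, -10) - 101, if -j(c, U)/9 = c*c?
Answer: -20981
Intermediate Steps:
j(c, U) = -9*c² (j(c, U) = -9*c*c = -9*c²)
145*j(4, -10) - 101 = 145*(-9*4²) - 101 = 145*(-9*16) - 101 = 145*(-144) - 101 = -20880 - 101 = -20981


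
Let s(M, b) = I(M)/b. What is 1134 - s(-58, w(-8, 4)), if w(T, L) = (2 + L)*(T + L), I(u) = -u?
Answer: 13637/12 ≈ 1136.4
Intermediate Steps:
w(T, L) = (2 + L)*(L + T)
s(M, b) = -M/b (s(M, b) = (-M)/b = -M/b)
1134 - s(-58, w(-8, 4)) = 1134 - (-1)*(-58)/(4² + 2*4 + 2*(-8) + 4*(-8)) = 1134 - (-1)*(-58)/(16 + 8 - 16 - 32) = 1134 - (-1)*(-58)/(-24) = 1134 - (-1)*(-58)*(-1)/24 = 1134 - 1*(-29/12) = 1134 + 29/12 = 13637/12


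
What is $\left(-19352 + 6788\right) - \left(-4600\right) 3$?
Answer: $1236$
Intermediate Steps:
$\left(-19352 + 6788\right) - \left(-4600\right) 3 = -12564 - -13800 = -12564 + 13800 = 1236$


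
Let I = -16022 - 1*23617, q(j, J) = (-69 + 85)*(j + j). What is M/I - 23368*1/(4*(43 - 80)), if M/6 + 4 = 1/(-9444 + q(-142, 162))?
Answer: 539871350185/3419233714 ≈ 157.89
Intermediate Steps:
q(j, J) = 32*j (q(j, J) = 16*(2*j) = 32*j)
M = -167859/6994 (M = -24 + 6/(-9444 + 32*(-142)) = -24 + 6/(-9444 - 4544) = -24 + 6/(-13988) = -24 + 6*(-1/13988) = -24 - 3/6994 = -167859/6994 ≈ -24.000)
I = -39639 (I = -16022 - 23617 = -39639)
M/I - 23368*1/(4*(43 - 80)) = -167859/6994/(-39639) - 23368*1/(4*(43 - 80)) = -167859/6994*(-1/39639) - 23368/((-37*4)) = 55953/92411722 - 23368/(-148) = 55953/92411722 - 23368*(-1/148) = 55953/92411722 + 5842/37 = 539871350185/3419233714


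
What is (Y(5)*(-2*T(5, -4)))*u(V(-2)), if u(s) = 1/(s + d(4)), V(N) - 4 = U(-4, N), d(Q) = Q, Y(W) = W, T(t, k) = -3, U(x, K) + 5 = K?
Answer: 30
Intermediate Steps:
U(x, K) = -5 + K
V(N) = -1 + N (V(N) = 4 + (-5 + N) = -1 + N)
u(s) = 1/(4 + s) (u(s) = 1/(s + 4) = 1/(4 + s))
(Y(5)*(-2*T(5, -4)))*u(V(-2)) = (5*(-2*(-3)))/(4 + (-1 - 2)) = (5*6)/(4 - 3) = 30/1 = 30*1 = 30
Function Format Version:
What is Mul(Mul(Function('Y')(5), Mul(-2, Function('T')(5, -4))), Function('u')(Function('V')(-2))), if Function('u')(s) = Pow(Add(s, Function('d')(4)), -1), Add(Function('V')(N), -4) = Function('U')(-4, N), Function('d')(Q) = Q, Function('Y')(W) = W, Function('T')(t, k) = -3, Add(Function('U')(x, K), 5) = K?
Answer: 30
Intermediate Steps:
Function('U')(x, K) = Add(-5, K)
Function('V')(N) = Add(-1, N) (Function('V')(N) = Add(4, Add(-5, N)) = Add(-1, N))
Function('u')(s) = Pow(Add(4, s), -1) (Function('u')(s) = Pow(Add(s, 4), -1) = Pow(Add(4, s), -1))
Mul(Mul(Function('Y')(5), Mul(-2, Function('T')(5, -4))), Function('u')(Function('V')(-2))) = Mul(Mul(5, Mul(-2, -3)), Pow(Add(4, Add(-1, -2)), -1)) = Mul(Mul(5, 6), Pow(Add(4, -3), -1)) = Mul(30, Pow(1, -1)) = Mul(30, 1) = 30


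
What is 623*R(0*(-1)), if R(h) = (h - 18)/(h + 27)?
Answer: -1246/3 ≈ -415.33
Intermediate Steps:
R(h) = (-18 + h)/(27 + h)
623*R(0*(-1)) = 623*((-18 + 0*(-1))/(27 + 0*(-1))) = 623*((-18 + 0)/(27 + 0)) = 623*(-18/27) = 623*((1/27)*(-18)) = 623*(-⅔) = -1246/3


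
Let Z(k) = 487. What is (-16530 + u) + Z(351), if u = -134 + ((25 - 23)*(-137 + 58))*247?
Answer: -55203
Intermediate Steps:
u = -39160 (u = -134 + (2*(-79))*247 = -134 - 158*247 = -134 - 39026 = -39160)
(-16530 + u) + Z(351) = (-16530 - 39160) + 487 = -55690 + 487 = -55203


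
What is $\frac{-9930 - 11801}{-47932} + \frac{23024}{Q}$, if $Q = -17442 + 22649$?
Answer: $\frac{1216739685}{249581924} \approx 4.8751$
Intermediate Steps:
$Q = 5207$
$\frac{-9930 - 11801}{-47932} + \frac{23024}{Q} = \frac{-9930 - 11801}{-47932} + \frac{23024}{5207} = \left(-9930 - 11801\right) \left(- \frac{1}{47932}\right) + 23024 \cdot \frac{1}{5207} = \left(-21731\right) \left(- \frac{1}{47932}\right) + \frac{23024}{5207} = \frac{21731}{47932} + \frac{23024}{5207} = \frac{1216739685}{249581924}$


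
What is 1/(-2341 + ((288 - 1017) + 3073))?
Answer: ⅓ ≈ 0.33333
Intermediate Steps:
1/(-2341 + ((288 - 1017) + 3073)) = 1/(-2341 + (-729 + 3073)) = 1/(-2341 + 2344) = 1/3 = ⅓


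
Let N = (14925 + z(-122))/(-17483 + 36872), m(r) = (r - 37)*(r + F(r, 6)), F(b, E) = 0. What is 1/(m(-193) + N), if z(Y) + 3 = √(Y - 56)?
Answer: 8343984720924/370395903389543801 - 19389*I*√178/740791806779087602 ≈ 2.2527e-5 - 3.492e-13*I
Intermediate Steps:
z(Y) = -3 + √(-56 + Y) (z(Y) = -3 + √(Y - 56) = -3 + √(-56 + Y))
m(r) = r*(-37 + r) (m(r) = (r - 37)*(r + 0) = (-37 + r)*r = r*(-37 + r))
N = 4974/6463 + I*√178/19389 (N = (14925 + (-3 + √(-56 - 122)))/(-17483 + 36872) = (14925 + (-3 + √(-178)))/19389 = (14925 + (-3 + I*√178))*(1/19389) = (14922 + I*√178)*(1/19389) = 4974/6463 + I*√178/19389 ≈ 0.76961 + 0.0006881*I)
1/(m(-193) + N) = 1/(-193*(-37 - 193) + (4974/6463 + I*√178/19389)) = 1/(-193*(-230) + (4974/6463 + I*√178/19389)) = 1/(44390 + (4974/6463 + I*√178/19389)) = 1/(286897544/6463 + I*√178/19389)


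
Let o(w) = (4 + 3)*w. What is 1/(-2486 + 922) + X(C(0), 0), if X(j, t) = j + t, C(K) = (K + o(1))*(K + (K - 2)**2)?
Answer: 43791/1564 ≈ 27.999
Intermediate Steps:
o(w) = 7*w
C(K) = (7 + K)*(K + (-2 + K)**2) (C(K) = (K + 7*1)*(K + (K - 2)**2) = (K + 7)*(K + (-2 + K)**2) = (7 + K)*(K + (-2 + K)**2))
1/(-2486 + 922) + X(C(0), 0) = 1/(-2486 + 922) + ((28 + 0**3 - 17*0 + 4*0**2) + 0) = 1/(-1564) + ((28 + 0 + 0 + 4*0) + 0) = -1/1564 + ((28 + 0 + 0 + 0) + 0) = -1/1564 + (28 + 0) = -1/1564 + 28 = 43791/1564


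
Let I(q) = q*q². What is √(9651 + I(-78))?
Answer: I*√464901 ≈ 681.84*I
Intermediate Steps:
I(q) = q³
√(9651 + I(-78)) = √(9651 + (-78)³) = √(9651 - 474552) = √(-464901) = I*√464901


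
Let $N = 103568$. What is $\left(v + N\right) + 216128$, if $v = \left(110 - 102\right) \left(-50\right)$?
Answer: $319296$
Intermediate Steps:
$v = -400$ ($v = 8 \left(-50\right) = -400$)
$\left(v + N\right) + 216128 = \left(-400 + 103568\right) + 216128 = 103168 + 216128 = 319296$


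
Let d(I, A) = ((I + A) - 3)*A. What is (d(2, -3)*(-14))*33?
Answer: -5544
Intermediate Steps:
d(I, A) = A*(-3 + A + I) (d(I, A) = ((A + I) - 3)*A = (-3 + A + I)*A = A*(-3 + A + I))
(d(2, -3)*(-14))*33 = (-3*(-3 - 3 + 2)*(-14))*33 = (-3*(-4)*(-14))*33 = (12*(-14))*33 = -168*33 = -5544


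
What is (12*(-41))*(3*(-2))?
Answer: 2952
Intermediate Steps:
(12*(-41))*(3*(-2)) = -492*(-6) = 2952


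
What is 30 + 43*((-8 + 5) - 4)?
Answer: -271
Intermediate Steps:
30 + 43*((-8 + 5) - 4) = 30 + 43*(-3 - 4) = 30 + 43*(-7) = 30 - 301 = -271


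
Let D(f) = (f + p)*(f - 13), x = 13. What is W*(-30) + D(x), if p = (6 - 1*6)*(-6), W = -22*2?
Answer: 1320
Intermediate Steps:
W = -44
p = 0 (p = (6 - 6)*(-6) = 0*(-6) = 0)
D(f) = f*(-13 + f) (D(f) = (f + 0)*(f - 13) = f*(-13 + f))
W*(-30) + D(x) = -44*(-30) + 13*(-13 + 13) = 1320 + 13*0 = 1320 + 0 = 1320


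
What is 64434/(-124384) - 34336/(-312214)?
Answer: -136606447/334779536 ≈ -0.40805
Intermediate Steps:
64434/(-124384) - 34336/(-312214) = 64434*(-1/124384) - 34336*(-1/312214) = -32217/62192 + 592/5383 = -136606447/334779536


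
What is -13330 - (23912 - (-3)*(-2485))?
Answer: -29787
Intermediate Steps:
-13330 - (23912 - (-3)*(-2485)) = -13330 - (23912 - 1*7455) = -13330 - (23912 - 7455) = -13330 - 1*16457 = -13330 - 16457 = -29787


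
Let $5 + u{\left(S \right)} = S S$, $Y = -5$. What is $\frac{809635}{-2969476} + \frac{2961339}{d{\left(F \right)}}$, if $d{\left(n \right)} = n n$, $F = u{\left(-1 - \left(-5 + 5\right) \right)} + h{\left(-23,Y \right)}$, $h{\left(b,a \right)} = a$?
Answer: $\frac{2931186502643}{80175852} \approx 36559.0$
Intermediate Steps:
$u{\left(S \right)} = -5 + S^{2}$ ($u{\left(S \right)} = -5 + S S = -5 + S^{2}$)
$F = -9$ ($F = \left(-5 + \left(-1 - \left(-5 + 5\right)\right)^{2}\right) - 5 = \left(-5 + \left(-1 - 0\right)^{2}\right) - 5 = \left(-5 + \left(-1 + 0\right)^{2}\right) - 5 = \left(-5 + \left(-1\right)^{2}\right) - 5 = \left(-5 + 1\right) - 5 = -4 - 5 = -9$)
$d{\left(n \right)} = n^{2}$
$\frac{809635}{-2969476} + \frac{2961339}{d{\left(F \right)}} = \frac{809635}{-2969476} + \frac{2961339}{\left(-9\right)^{2}} = 809635 \left(- \frac{1}{2969476}\right) + \frac{2961339}{81} = - \frac{809635}{2969476} + 2961339 \cdot \frac{1}{81} = - \frac{809635}{2969476} + \frac{987113}{27} = \frac{2931186502643}{80175852}$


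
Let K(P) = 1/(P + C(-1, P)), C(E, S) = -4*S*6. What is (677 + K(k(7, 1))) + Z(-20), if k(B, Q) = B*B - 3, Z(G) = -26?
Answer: 688757/1058 ≈ 651.00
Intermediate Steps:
C(E, S) = -24*S
k(B, Q) = -3 + B² (k(B, Q) = B² - 3 = -3 + B²)
K(P) = -1/(23*P) (K(P) = 1/(P - 24*P) = 1/(-23*P) = -1/(23*P))
(677 + K(k(7, 1))) + Z(-20) = (677 - 1/(23*(-3 + 7²))) - 26 = (677 - 1/(23*(-3 + 49))) - 26 = (677 - 1/23/46) - 26 = (677 - 1/23*1/46) - 26 = (677 - 1/1058) - 26 = 716265/1058 - 26 = 688757/1058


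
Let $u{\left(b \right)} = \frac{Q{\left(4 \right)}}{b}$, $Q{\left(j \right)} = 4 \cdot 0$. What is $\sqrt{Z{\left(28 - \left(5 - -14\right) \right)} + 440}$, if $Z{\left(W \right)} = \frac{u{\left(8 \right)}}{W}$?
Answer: $2 \sqrt{110} \approx 20.976$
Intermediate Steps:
$Q{\left(j \right)} = 0$
$u{\left(b \right)} = 0$ ($u{\left(b \right)} = \frac{0}{b} = 0$)
$Z{\left(W \right)} = 0$ ($Z{\left(W \right)} = \frac{0}{W} = 0$)
$\sqrt{Z{\left(28 - \left(5 - -14\right) \right)} + 440} = \sqrt{0 + 440} = \sqrt{440} = 2 \sqrt{110}$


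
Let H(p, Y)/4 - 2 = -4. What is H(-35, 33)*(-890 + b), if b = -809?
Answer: 13592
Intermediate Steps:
H(p, Y) = -8 (H(p, Y) = 8 + 4*(-4) = 8 - 16 = -8)
H(-35, 33)*(-890 + b) = -8*(-890 - 809) = -8*(-1699) = 13592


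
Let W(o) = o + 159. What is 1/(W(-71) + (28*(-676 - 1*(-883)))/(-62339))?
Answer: 62339/5480036 ≈ 0.011376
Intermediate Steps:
W(o) = 159 + o
1/(W(-71) + (28*(-676 - 1*(-883)))/(-62339)) = 1/((159 - 71) + (28*(-676 - 1*(-883)))/(-62339)) = 1/(88 + (28*(-676 + 883))*(-1/62339)) = 1/(88 + (28*207)*(-1/62339)) = 1/(88 + 5796*(-1/62339)) = 1/(88 - 5796/62339) = 1/(5480036/62339) = 62339/5480036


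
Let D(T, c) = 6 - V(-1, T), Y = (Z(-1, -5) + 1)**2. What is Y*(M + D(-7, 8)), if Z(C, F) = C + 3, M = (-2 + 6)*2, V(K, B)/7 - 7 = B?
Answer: 126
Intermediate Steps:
V(K, B) = 49 + 7*B
M = 8 (M = 4*2 = 8)
Z(C, F) = 3 + C
Y = 9 (Y = ((3 - 1) + 1)**2 = (2 + 1)**2 = 3**2 = 9)
D(T, c) = -43 - 7*T (D(T, c) = 6 - (49 + 7*T) = 6 + (-49 - 7*T) = -43 - 7*T)
Y*(M + D(-7, 8)) = 9*(8 + (-43 - 7*(-7))) = 9*(8 + (-43 + 49)) = 9*(8 + 6) = 9*14 = 126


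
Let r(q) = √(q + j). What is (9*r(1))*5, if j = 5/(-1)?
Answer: 90*I ≈ 90.0*I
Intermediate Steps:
j = -5 (j = 5*(-1) = -5)
r(q) = √(-5 + q) (r(q) = √(q - 5) = √(-5 + q))
(9*r(1))*5 = (9*√(-5 + 1))*5 = (9*√(-4))*5 = (9*(2*I))*5 = (18*I)*5 = 90*I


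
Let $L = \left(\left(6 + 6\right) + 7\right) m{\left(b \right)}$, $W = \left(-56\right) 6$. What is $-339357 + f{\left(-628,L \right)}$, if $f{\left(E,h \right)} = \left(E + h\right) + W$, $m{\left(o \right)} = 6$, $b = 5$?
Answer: $-340207$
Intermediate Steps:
$W = -336$
$L = 114$ ($L = \left(\left(6 + 6\right) + 7\right) 6 = \left(12 + 7\right) 6 = 19 \cdot 6 = 114$)
$f{\left(E,h \right)} = -336 + E + h$ ($f{\left(E,h \right)} = \left(E + h\right) - 336 = -336 + E + h$)
$-339357 + f{\left(-628,L \right)} = -339357 - 850 = -340207$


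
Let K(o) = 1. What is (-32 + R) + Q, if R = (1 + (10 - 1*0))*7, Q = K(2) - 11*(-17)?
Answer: 233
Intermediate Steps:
Q = 188 (Q = 1 - 11*(-17) = 1 + 187 = 188)
R = 77 (R = (1 + (10 + 0))*7 = (1 + 10)*7 = 11*7 = 77)
(-32 + R) + Q = (-32 + 77) + 188 = 45 + 188 = 233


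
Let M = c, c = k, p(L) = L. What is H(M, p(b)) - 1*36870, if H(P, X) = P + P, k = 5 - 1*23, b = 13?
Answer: -36906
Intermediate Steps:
k = -18 (k = 5 - 23 = -18)
c = -18
M = -18
H(P, X) = 2*P
H(M, p(b)) - 1*36870 = 2*(-18) - 1*36870 = -36 - 36870 = -36906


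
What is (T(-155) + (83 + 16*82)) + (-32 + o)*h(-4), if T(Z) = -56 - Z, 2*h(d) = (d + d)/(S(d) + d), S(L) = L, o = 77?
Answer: 3033/2 ≈ 1516.5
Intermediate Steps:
h(d) = ½ (h(d) = ((d + d)/(d + d))/2 = ((2*d)/((2*d)))/2 = ((2*d)*(1/(2*d)))/2 = (½)*1 = ½)
(T(-155) + (83 + 16*82)) + (-32 + o)*h(-4) = ((-56 - 1*(-155)) + (83 + 16*82)) + (-32 + 77)*(½) = ((-56 + 155) + (83 + 1312)) + 45*(½) = (99 + 1395) + 45/2 = 1494 + 45/2 = 3033/2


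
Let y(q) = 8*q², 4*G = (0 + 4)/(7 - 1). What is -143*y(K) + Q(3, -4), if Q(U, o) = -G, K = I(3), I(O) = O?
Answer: -61777/6 ≈ -10296.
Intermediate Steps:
G = ⅙ (G = ((0 + 4)/(7 - 1))/4 = (4/6)/4 = (4*(⅙))/4 = (¼)*(⅔) = ⅙ ≈ 0.16667)
K = 3
Q(U, o) = -⅙ (Q(U, o) = -1*⅙ = -⅙)
-143*y(K) + Q(3, -4) = -1144*3² - ⅙ = -1144*9 - ⅙ = -143*72 - ⅙ = -10296 - ⅙ = -61777/6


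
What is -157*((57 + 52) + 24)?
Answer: -20881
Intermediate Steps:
-157*((57 + 52) + 24) = -157*(109 + 24) = -157*133 = -20881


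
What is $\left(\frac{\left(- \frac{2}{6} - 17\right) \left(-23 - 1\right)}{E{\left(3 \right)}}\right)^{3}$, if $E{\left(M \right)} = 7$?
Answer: $\frac{71991296}{343} \approx 2.0989 \cdot 10^{5}$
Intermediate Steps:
$\left(\frac{\left(- \frac{2}{6} - 17\right) \left(-23 - 1\right)}{E{\left(3 \right)}}\right)^{3} = \left(\frac{\left(- \frac{2}{6} - 17\right) \left(-23 - 1\right)}{7}\right)^{3} = \left(\left(\left(-2\right) \frac{1}{6} - 17\right) \left(-24\right) \frac{1}{7}\right)^{3} = \left(\left(- \frac{1}{3} - 17\right) \left(-24\right) \frac{1}{7}\right)^{3} = \left(\left(- \frac{52}{3}\right) \left(-24\right) \frac{1}{7}\right)^{3} = \left(416 \cdot \frac{1}{7}\right)^{3} = \left(\frac{416}{7}\right)^{3} = \frac{71991296}{343}$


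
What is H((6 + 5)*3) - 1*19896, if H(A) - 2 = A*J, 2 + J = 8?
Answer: -19696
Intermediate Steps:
J = 6 (J = -2 + 8 = 6)
H(A) = 2 + 6*A (H(A) = 2 + A*6 = 2 + 6*A)
H((6 + 5)*3) - 1*19896 = (2 + 6*((6 + 5)*3)) - 1*19896 = (2 + 6*(11*3)) - 19896 = (2 + 6*33) - 19896 = (2 + 198) - 19896 = 200 - 19896 = -19696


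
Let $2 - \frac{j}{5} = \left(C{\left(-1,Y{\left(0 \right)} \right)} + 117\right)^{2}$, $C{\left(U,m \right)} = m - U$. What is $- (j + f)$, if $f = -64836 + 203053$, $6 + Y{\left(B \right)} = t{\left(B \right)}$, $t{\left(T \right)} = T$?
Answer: $-75507$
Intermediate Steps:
$Y{\left(B \right)} = -6 + B$
$f = 138217$
$j = -62710$ ($j = 10 - 5 \left(\left(\left(-6 + 0\right) - -1\right) + 117\right)^{2} = 10 - 5 \left(\left(-6 + 1\right) + 117\right)^{2} = 10 - 5 \left(-5 + 117\right)^{2} = 10 - 5 \cdot 112^{2} = 10 - 62720 = -62710$)
$- (j + f) = - (-62710 + 138217) = \left(-1\right) 75507 = -75507$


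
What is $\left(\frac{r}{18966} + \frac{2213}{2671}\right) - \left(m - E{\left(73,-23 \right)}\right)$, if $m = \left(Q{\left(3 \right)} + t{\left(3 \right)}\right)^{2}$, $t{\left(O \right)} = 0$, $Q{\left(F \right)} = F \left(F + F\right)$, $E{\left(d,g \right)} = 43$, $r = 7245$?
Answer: $- \frac{4724542371}{16886062} \approx -279.79$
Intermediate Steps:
$Q{\left(F \right)} = 2 F^{2}$ ($Q{\left(F \right)} = F 2 F = 2 F^{2}$)
$m = 324$ ($m = \left(2 \cdot 3^{2} + 0\right)^{2} = \left(2 \cdot 9 + 0\right)^{2} = \left(18 + 0\right)^{2} = 18^{2} = 324$)
$\left(\frac{r}{18966} + \frac{2213}{2671}\right) - \left(m - E{\left(73,-23 \right)}\right) = \left(\frac{7245}{18966} + \frac{2213}{2671}\right) - \left(324 - 43\right) = \left(7245 \cdot \frac{1}{18966} + 2213 \cdot \frac{1}{2671}\right) - \left(324 - 43\right) = \left(\frac{2415}{6322} + \frac{2213}{2671}\right) - 281 = \frac{20441051}{16886062} - 281 = - \frac{4724542371}{16886062}$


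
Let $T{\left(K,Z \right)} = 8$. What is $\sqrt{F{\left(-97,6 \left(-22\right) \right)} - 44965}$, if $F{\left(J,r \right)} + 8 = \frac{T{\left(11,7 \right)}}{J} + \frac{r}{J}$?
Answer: $\frac{i \sqrt{423138929}}{97} \approx 212.07 i$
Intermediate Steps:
$F{\left(J,r \right)} = -8 + \frac{8}{J} + \frac{r}{J}$ ($F{\left(J,r \right)} = -8 + \left(\frac{8}{J} + \frac{r}{J}\right) = -8 + \frac{8}{J} + \frac{r}{J}$)
$\sqrt{F{\left(-97,6 \left(-22\right) \right)} - 44965} = \sqrt{\frac{8 + 6 \left(-22\right) - -776}{-97} - 44965} = \sqrt{- \frac{8 - 132 + 776}{97} - 44965} = \sqrt{\left(- \frac{1}{97}\right) 652 - 44965} = \sqrt{- \frac{652}{97} - 44965} = \sqrt{- \frac{4362257}{97}} = \frac{i \sqrt{423138929}}{97}$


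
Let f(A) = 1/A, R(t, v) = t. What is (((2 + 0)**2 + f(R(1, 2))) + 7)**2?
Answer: 144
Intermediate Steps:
(((2 + 0)**2 + f(R(1, 2))) + 7)**2 = (((2 + 0)**2 + 1/1) + 7)**2 = ((2**2 + 1) + 7)**2 = ((4 + 1) + 7)**2 = (5 + 7)**2 = 12**2 = 144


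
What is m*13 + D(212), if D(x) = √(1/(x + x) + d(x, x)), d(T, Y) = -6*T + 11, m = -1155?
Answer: -15015 + 3*I*√6297142/212 ≈ -15015.0 + 35.511*I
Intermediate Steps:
d(T, Y) = 11 - 6*T
D(x) = √(11 + 1/(2*x) - 6*x) (D(x) = √(1/(x + x) + (11 - 6*x)) = √(1/(2*x) + (11 - 6*x)) = √(11 + 1/(2*x) - 6*x))
m*13 + D(212) = -1155*13 + √(44 - 24*212 + 2/212)/2 = -15015 + √(44 - 5088 + 2*(1/212))/2 = -15015 + √(44 - 5088 + 1/106)/2 = -15015 + √(-534663/106)/2 = -15015 + (3*I*√6297142/106)/2 = -15015 + 3*I*√6297142/212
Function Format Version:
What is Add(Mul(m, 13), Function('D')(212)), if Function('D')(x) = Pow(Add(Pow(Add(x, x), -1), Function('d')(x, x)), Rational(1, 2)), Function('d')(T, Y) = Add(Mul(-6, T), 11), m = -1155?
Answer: Add(-15015, Mul(Rational(3, 212), I, Pow(6297142, Rational(1, 2)))) ≈ Add(-15015., Mul(35.511, I))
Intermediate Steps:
Function('d')(T, Y) = Add(11, Mul(-6, T))
Function('D')(x) = Pow(Add(11, Mul(Rational(1, 2), Pow(x, -1)), Mul(-6, x)), Rational(1, 2)) (Function('D')(x) = Pow(Add(Pow(Add(x, x), -1), Add(11, Mul(-6, x))), Rational(1, 2)) = Pow(Add(Pow(Mul(2, x), -1), Add(11, Mul(-6, x))), Rational(1, 2)) = Pow(Add(Mul(Rational(1, 2), Pow(x, -1)), Add(11, Mul(-6, x))), Rational(1, 2)) = Pow(Add(11, Mul(Rational(1, 2), Pow(x, -1)), Mul(-6, x)), Rational(1, 2)))
Add(Mul(m, 13), Function('D')(212)) = Add(Mul(-1155, 13), Mul(Rational(1, 2), Pow(Add(44, Mul(-24, 212), Mul(2, Pow(212, -1))), Rational(1, 2)))) = Add(-15015, Mul(Rational(1, 2), Pow(Add(44, -5088, Mul(2, Rational(1, 212))), Rational(1, 2)))) = Add(-15015, Mul(Rational(1, 2), Pow(Add(44, -5088, Rational(1, 106)), Rational(1, 2)))) = Add(-15015, Mul(Rational(1, 2), Pow(Rational(-534663, 106), Rational(1, 2)))) = Add(-15015, Mul(Rational(1, 2), Mul(Rational(3, 106), I, Pow(6297142, Rational(1, 2))))) = Add(-15015, Mul(Rational(3, 212), I, Pow(6297142, Rational(1, 2))))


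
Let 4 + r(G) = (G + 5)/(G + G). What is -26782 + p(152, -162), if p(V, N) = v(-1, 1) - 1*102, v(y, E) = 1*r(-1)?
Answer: -26890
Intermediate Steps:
r(G) = -4 + (5 + G)/(2*G) (r(G) = -4 + (G + 5)/(G + G) = -4 + (5 + G)/((2*G)) = -4 + (5 + G)*(1/(2*G)) = -4 + (5 + G)/(2*G))
v(y, E) = -6 (v(y, E) = 1*((½)*(5 - 7*(-1))/(-1)) = 1*((½)*(-1)*(5 + 7)) = 1*((½)*(-1)*12) = 1*(-6) = -6)
p(V, N) = -108 (p(V, N) = -6 - 1*102 = -6 - 102 = -108)
-26782 + p(152, -162) = -26782 - 108 = -26890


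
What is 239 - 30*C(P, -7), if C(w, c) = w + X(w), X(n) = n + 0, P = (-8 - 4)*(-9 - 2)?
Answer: -7681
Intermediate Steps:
P = 132 (P = -12*(-11) = 132)
X(n) = n
C(w, c) = 2*w (C(w, c) = w + w = 2*w)
239 - 30*C(P, -7) = 239 - 60*132 = 239 - 30*264 = 239 - 7920 = -7681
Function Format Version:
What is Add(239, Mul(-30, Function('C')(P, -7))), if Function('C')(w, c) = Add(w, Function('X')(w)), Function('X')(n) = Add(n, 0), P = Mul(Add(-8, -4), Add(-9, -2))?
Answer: -7681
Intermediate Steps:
P = 132 (P = Mul(-12, -11) = 132)
Function('X')(n) = n
Function('C')(w, c) = Mul(2, w) (Function('C')(w, c) = Add(w, w) = Mul(2, w))
Add(239, Mul(-30, Function('C')(P, -7))) = Add(239, Mul(-30, Mul(2, 132))) = Add(239, Mul(-30, 264)) = Add(239, -7920) = -7681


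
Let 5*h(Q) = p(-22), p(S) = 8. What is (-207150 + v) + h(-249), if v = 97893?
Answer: -546277/5 ≈ -1.0926e+5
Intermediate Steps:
h(Q) = 8/5 (h(Q) = (⅕)*8 = 8/5)
(-207150 + v) + h(-249) = (-207150 + 97893) + 8/5 = -109257 + 8/5 = -546277/5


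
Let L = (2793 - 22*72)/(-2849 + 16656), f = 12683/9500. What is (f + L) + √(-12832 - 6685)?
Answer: 186599681/131166500 + I*√19517 ≈ 1.4226 + 139.7*I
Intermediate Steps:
f = 12683/9500 (f = 12683*(1/9500) = 12683/9500 ≈ 1.3351)
L = 1209/13807 (L = (2793 - 1584)/13807 = 1209*(1/13807) = 1209/13807 ≈ 0.087564)
(f + L) + √(-12832 - 6685) = (12683/9500 + 1209/13807) + √(-12832 - 6685) = 186599681/131166500 + √(-19517) = 186599681/131166500 + I*√19517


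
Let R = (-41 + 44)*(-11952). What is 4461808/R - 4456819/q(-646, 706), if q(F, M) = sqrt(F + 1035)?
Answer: -278863/2241 - 4456819*sqrt(389)/389 ≈ -2.2609e+5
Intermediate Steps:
q(F, M) = sqrt(1035 + F)
R = -35856 (R = 3*(-11952) = -35856)
4461808/R - 4456819/q(-646, 706) = 4461808/(-35856) - 4456819/sqrt(1035 - 646) = 4461808*(-1/35856) - 4456819*sqrt(389)/389 = -278863/2241 - 4456819*sqrt(389)/389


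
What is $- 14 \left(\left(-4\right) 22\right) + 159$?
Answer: $1391$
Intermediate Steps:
$- 14 \left(\left(-4\right) 22\right) + 159 = \left(-14\right) \left(-88\right) + 159 = 1232 + 159 = 1391$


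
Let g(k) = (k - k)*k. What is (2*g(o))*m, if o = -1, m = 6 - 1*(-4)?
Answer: 0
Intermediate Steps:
m = 10 (m = 6 + 4 = 10)
g(k) = 0 (g(k) = 0*k = 0)
(2*g(o))*m = (2*0)*10 = 0*10 = 0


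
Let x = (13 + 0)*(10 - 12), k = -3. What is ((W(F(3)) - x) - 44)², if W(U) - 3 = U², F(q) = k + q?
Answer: 225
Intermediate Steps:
x = -26 (x = 13*(-2) = -26)
F(q) = -3 + q
W(U) = 3 + U²
((W(F(3)) - x) - 44)² = (((3 + (-3 + 3)²) - 1*(-26)) - 44)² = (((3 + 0²) + 26) - 44)² = (((3 + 0) + 26) - 44)² = ((3 + 26) - 44)² = (29 - 44)² = (-15)² = 225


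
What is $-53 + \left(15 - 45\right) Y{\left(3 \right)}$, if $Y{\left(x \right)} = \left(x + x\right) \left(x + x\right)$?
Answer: $-1133$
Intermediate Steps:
$Y{\left(x \right)} = 4 x^{2}$ ($Y{\left(x \right)} = 2 x 2 x = 4 x^{2}$)
$-53 + \left(15 - 45\right) Y{\left(3 \right)} = -53 + \left(15 - 45\right) 4 \cdot 3^{2} = -53 - 30 \cdot 4 \cdot 9 = -53 - 1080 = -1133$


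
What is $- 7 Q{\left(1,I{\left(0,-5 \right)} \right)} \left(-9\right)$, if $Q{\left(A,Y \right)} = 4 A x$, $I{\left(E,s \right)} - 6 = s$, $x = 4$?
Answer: $1008$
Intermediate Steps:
$I{\left(E,s \right)} = 6 + s$
$Q{\left(A,Y \right)} = 16 A$ ($Q{\left(A,Y \right)} = 4 A 4 = 16 A$)
$- 7 Q{\left(1,I{\left(0,-5 \right)} \right)} \left(-9\right) = - 7 \cdot 16 \cdot 1 \left(-9\right) = \left(-7\right) 16 \left(-9\right) = \left(-112\right) \left(-9\right) = 1008$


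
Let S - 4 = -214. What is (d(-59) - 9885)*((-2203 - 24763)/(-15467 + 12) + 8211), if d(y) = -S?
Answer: -245605623885/3091 ≈ -7.9458e+7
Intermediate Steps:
S = -210 (S = 4 - 214 = -210)
d(y) = 210 (d(y) = -1*(-210) = 210)
(d(-59) - 9885)*((-2203 - 24763)/(-15467 + 12) + 8211) = (210 - 9885)*((-2203 - 24763)/(-15467 + 12) + 8211) = -9675*(-26966/(-15455) + 8211) = -9675*(-26966*(-1/15455) + 8211) = -9675*(26966/15455 + 8211) = -9675*126927971/15455 = -245605623885/3091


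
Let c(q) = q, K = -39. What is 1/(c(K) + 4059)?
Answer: 1/4020 ≈ 0.00024876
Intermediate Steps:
1/(c(K) + 4059) = 1/(-39 + 4059) = 1/4020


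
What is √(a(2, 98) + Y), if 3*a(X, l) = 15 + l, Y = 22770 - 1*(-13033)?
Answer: √322566/3 ≈ 189.32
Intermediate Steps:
Y = 35803 (Y = 22770 + 13033 = 35803)
a(X, l) = 5 + l/3 (a(X, l) = (15 + l)/3 = 5 + l/3)
√(a(2, 98) + Y) = √((5 + (⅓)*98) + 35803) = √((5 + 98/3) + 35803) = √(113/3 + 35803) = √(107522/3) = √322566/3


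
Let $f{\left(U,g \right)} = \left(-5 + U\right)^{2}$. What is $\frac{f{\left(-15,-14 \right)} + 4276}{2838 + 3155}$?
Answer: $\frac{4676}{5993} \approx 0.78024$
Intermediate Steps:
$\frac{f{\left(-15,-14 \right)} + 4276}{2838 + 3155} = \frac{\left(-5 - 15\right)^{2} + 4276}{2838 + 3155} = \frac{\left(-20\right)^{2} + 4276}{5993} = \left(400 + 4276\right) \frac{1}{5993} = 4676 \cdot \frac{1}{5993} = \frac{4676}{5993}$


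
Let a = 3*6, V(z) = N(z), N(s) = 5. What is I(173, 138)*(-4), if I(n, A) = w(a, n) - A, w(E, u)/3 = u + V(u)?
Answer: -1584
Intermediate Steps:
V(z) = 5
a = 18
w(E, u) = 15 + 3*u (w(E, u) = 3*(u + 5) = 3*(5 + u) = 15 + 3*u)
I(n, A) = 15 - A + 3*n (I(n, A) = (15 + 3*n) - A = 15 - A + 3*n)
I(173, 138)*(-4) = (15 - 1*138 + 3*173)*(-4) = (15 - 138 + 519)*(-4) = 396*(-4) = -1584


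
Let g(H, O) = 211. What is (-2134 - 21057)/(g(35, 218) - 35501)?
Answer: 23191/35290 ≈ 0.65716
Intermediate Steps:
(-2134 - 21057)/(g(35, 218) - 35501) = (-2134 - 21057)/(211 - 35501) = -23191/(-35290) = -23191*(-1/35290) = 23191/35290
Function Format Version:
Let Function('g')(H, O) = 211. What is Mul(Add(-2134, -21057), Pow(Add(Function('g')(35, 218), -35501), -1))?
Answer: Rational(23191, 35290) ≈ 0.65716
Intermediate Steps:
Mul(Add(-2134, -21057), Pow(Add(Function('g')(35, 218), -35501), -1)) = Mul(Add(-2134, -21057), Pow(Add(211, -35501), -1)) = Mul(-23191, Pow(-35290, -1)) = Mul(-23191, Rational(-1, 35290)) = Rational(23191, 35290)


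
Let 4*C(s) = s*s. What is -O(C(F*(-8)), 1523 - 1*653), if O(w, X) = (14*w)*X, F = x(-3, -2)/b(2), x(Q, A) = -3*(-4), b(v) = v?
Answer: -7015680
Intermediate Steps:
x(Q, A) = 12
F = 6 (F = 12/2 = 12*(½) = 6)
C(s) = s²/4 (C(s) = (s*s)/4 = s²/4)
O(w, X) = 14*X*w
-O(C(F*(-8)), 1523 - 1*653) = -14*(1523 - 1*653)*(6*(-8))²/4 = -14*(1523 - 653)*(¼)*(-48)² = -14*870*(¼)*2304 = -14*870*576 = -1*7015680 = -7015680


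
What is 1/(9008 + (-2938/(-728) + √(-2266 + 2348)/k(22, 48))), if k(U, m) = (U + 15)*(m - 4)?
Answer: 1170382407964/10547528059939263 - 79772*√82/10547528059939263 ≈ 0.00011096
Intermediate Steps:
k(U, m) = (-4 + m)*(15 + U) (k(U, m) = (15 + U)*(-4 + m) = (-4 + m)*(15 + U))
1/(9008 + (-2938/(-728) + √(-2266 + 2348)/k(22, 48))) = 1/(9008 + (-2938/(-728) + √(-2266 + 2348)/(-60 - 4*22 + 15*48 + 22*48))) = 1/(9008 + (-2938*(-1/728) + √82/(-60 - 88 + 720 + 1056))) = 1/(9008 + (113/28 + √82/1628)) = 1/(252337/28 + √82/1628)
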